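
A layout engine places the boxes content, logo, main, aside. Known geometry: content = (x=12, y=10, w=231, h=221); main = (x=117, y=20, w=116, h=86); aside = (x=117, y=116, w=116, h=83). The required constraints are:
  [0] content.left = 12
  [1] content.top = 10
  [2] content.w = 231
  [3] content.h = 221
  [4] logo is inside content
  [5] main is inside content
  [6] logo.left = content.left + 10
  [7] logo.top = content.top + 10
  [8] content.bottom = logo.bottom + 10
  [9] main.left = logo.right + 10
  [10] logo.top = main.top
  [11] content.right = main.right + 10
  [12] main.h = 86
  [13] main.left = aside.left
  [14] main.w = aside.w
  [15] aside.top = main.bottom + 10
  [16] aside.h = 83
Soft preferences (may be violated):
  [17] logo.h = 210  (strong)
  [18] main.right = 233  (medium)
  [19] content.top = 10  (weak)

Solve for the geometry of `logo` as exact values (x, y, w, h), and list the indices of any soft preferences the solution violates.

logo = (x=22, y=20, w=85, h=201)
violated soft preferences: 17

1. logo.x = 22  [logo.left = content.left + 10]
2. logo.y = 20  [logo.top = content.top + 10]
3. logo.h = 201  [content.bottom = logo.bottom + 10]
4. logo.w = 85  [main.left = logo.right + 10]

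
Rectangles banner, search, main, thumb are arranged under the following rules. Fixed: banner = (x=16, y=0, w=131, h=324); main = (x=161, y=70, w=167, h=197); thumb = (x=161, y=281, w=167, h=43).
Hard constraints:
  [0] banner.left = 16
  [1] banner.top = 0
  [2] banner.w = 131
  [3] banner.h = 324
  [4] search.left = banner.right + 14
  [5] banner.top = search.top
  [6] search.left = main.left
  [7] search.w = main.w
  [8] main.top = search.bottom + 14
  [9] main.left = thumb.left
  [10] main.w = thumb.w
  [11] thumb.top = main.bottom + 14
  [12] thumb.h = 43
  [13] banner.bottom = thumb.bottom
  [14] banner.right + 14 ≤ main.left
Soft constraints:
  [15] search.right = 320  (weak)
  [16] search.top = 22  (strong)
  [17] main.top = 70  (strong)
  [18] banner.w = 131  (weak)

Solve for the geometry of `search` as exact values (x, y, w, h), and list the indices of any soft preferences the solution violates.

search = (x=161, y=0, w=167, h=56)
violated soft preferences: 15, 16

1. search.x = 161  [search.left = banner.right + 14]
2. search.y = 0  [banner.top = search.top]
3. search.w = 167  [search.w = main.w]
4. search.h = 56  [main.top = search.bottom + 14]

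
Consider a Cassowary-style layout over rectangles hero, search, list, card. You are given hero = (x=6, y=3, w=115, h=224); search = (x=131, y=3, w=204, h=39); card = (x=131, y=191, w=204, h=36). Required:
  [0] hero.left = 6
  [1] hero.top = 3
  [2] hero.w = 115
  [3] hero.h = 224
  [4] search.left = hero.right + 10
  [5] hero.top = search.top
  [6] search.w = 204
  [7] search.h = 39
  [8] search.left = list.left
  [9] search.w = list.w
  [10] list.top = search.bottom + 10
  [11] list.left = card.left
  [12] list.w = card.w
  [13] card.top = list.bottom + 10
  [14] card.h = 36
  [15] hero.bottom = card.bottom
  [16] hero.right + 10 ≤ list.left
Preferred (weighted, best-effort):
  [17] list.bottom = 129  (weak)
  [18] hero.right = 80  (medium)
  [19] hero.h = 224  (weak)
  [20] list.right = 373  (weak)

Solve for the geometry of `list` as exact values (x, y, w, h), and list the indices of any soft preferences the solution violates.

1. list.x = 131  [search.left = list.left]
2. list.w = 204  [search.w = list.w]
3. list.y = 52  [list.top = search.bottom + 10]
4. list.h = 129  [card.top = list.bottom + 10]

list = (x=131, y=52, w=204, h=129)
violated soft preferences: 17, 18, 20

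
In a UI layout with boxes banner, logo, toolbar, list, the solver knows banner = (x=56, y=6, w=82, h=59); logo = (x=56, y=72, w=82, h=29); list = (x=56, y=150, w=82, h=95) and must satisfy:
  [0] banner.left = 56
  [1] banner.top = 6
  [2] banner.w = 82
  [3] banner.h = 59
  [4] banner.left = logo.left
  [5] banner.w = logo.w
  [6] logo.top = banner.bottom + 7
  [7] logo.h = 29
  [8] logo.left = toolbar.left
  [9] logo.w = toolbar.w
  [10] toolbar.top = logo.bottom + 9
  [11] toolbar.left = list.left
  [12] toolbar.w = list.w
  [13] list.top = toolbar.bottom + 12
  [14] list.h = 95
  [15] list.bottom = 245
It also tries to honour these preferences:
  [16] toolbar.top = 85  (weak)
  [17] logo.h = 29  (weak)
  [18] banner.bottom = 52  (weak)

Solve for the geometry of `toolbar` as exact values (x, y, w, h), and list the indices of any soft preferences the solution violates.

toolbar = (x=56, y=110, w=82, h=28)
violated soft preferences: 16, 18

1. toolbar.x = 56  [logo.left = toolbar.left]
2. toolbar.w = 82  [logo.w = toolbar.w]
3. toolbar.y = 110  [toolbar.top = logo.bottom + 9]
4. toolbar.h = 28  [list.top = toolbar.bottom + 12]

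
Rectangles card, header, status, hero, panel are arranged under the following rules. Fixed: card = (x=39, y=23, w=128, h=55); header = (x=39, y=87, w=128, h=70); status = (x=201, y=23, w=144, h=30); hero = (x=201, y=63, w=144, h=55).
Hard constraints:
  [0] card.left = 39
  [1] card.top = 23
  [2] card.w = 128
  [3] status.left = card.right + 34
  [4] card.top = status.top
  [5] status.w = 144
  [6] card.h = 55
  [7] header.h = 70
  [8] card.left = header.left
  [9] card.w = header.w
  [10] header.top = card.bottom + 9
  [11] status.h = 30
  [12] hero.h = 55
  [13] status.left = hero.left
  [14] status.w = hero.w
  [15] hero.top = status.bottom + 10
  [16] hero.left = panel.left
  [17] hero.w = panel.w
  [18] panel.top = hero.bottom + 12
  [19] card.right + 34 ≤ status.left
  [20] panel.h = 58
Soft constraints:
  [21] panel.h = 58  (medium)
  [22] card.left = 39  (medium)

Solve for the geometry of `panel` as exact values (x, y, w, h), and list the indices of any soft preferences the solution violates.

panel = (x=201, y=130, w=144, h=58)
violated soft preferences: none

1. panel.x = 201  [hero.left = panel.left]
2. panel.w = 144  [hero.w = panel.w]
3. panel.y = 130  [panel.top = hero.bottom + 12]
4. panel.h = 58  [panel.h = 58]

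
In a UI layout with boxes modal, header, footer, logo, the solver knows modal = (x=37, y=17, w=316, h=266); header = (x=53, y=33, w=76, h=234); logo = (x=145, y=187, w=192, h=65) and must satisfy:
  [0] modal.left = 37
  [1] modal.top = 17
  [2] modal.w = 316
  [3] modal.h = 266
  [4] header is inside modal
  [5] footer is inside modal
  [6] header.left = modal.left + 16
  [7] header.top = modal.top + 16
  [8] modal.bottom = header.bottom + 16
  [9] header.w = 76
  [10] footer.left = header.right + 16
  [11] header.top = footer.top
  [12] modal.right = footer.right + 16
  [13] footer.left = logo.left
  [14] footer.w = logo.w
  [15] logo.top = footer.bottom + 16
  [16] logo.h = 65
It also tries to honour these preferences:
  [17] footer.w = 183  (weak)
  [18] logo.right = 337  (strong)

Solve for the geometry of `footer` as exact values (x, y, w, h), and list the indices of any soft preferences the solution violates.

footer = (x=145, y=33, w=192, h=138)
violated soft preferences: 17

1. footer.x = 145  [footer.left = header.right + 16]
2. footer.y = 33  [header.top = footer.top]
3. footer.w = 192  [modal.right = footer.right + 16]
4. footer.h = 138  [logo.top = footer.bottom + 16]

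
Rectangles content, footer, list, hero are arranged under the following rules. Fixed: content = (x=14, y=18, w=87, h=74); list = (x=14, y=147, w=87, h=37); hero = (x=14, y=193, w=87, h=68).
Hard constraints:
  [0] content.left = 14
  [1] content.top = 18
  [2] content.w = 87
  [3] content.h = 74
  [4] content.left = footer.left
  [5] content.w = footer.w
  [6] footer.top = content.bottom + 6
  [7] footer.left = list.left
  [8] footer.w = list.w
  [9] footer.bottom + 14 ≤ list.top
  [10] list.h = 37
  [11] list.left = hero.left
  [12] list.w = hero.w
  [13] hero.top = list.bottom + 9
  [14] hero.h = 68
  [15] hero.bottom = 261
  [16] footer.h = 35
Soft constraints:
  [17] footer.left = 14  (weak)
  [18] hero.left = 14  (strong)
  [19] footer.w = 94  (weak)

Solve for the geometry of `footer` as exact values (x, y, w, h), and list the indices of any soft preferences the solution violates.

footer = (x=14, y=98, w=87, h=35)
violated soft preferences: 19

1. footer.x = 14  [content.left = footer.left]
2. footer.w = 87  [content.w = footer.w]
3. footer.y = 98  [footer.top = content.bottom + 6]
4. footer.h = 35  [footer.h = 35]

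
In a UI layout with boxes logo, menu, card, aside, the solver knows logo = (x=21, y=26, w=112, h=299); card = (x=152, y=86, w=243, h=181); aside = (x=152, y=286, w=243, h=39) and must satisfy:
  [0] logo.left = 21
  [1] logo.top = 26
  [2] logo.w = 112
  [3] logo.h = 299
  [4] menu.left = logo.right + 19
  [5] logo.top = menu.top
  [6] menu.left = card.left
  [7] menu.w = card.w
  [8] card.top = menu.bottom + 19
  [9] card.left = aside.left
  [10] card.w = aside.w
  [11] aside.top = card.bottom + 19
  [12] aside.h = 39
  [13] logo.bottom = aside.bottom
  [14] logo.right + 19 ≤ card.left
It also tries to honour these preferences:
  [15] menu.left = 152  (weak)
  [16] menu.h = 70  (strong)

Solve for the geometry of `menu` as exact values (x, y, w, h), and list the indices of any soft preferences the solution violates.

1. menu.x = 152  [menu.left = logo.right + 19]
2. menu.y = 26  [logo.top = menu.top]
3. menu.w = 243  [menu.w = card.w]
4. menu.h = 41  [card.top = menu.bottom + 19]

menu = (x=152, y=26, w=243, h=41)
violated soft preferences: 16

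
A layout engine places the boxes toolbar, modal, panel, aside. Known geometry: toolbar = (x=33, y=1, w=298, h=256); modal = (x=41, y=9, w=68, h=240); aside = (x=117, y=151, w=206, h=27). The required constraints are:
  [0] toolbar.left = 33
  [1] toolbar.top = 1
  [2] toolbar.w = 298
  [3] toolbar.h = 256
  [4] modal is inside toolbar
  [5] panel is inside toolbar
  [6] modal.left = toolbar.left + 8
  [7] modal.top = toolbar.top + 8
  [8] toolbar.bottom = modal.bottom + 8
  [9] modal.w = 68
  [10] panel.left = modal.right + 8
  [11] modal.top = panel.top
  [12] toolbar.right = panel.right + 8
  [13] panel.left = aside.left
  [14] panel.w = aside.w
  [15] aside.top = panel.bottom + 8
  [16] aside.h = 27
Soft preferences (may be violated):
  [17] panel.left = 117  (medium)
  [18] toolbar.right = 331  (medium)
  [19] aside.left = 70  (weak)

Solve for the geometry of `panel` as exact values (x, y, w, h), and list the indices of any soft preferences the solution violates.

1. panel.x = 117  [panel.left = modal.right + 8]
2. panel.y = 9  [modal.top = panel.top]
3. panel.w = 206  [toolbar.right = panel.right + 8]
4. panel.h = 134  [aside.top = panel.bottom + 8]

panel = (x=117, y=9, w=206, h=134)
violated soft preferences: 19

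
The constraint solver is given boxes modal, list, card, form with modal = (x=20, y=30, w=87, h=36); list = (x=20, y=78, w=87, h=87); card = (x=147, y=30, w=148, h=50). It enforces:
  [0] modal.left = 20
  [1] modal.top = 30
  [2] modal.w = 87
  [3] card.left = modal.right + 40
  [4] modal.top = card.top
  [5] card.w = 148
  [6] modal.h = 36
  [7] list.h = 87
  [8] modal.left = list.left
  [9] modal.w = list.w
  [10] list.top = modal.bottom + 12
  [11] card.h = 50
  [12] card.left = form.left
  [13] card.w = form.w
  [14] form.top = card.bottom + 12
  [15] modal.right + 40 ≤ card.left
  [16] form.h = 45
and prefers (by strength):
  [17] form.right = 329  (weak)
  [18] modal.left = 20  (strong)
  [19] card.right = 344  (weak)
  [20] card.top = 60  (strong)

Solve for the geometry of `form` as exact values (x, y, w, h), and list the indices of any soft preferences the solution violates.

1. form.x = 147  [card.left = form.left]
2. form.w = 148  [card.w = form.w]
3. form.y = 92  [form.top = card.bottom + 12]
4. form.h = 45  [form.h = 45]

form = (x=147, y=92, w=148, h=45)
violated soft preferences: 17, 19, 20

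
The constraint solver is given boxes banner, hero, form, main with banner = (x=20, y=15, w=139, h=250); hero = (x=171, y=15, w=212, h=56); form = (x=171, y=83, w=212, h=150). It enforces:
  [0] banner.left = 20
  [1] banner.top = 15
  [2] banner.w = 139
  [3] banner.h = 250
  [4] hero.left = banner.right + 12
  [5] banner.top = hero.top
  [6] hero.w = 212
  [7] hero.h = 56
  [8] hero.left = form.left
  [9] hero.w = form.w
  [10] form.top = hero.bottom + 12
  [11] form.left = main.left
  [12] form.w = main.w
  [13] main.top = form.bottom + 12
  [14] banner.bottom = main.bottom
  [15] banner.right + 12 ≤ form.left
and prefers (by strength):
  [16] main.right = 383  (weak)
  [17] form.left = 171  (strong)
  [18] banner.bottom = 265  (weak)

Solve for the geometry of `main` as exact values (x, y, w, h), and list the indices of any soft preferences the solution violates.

main = (x=171, y=245, w=212, h=20)
violated soft preferences: none

1. main.x = 171  [form.left = main.left]
2. main.w = 212  [form.w = main.w]
3. main.y = 245  [main.top = form.bottom + 12]
4. main.h = 20  [banner.bottom = main.bottom]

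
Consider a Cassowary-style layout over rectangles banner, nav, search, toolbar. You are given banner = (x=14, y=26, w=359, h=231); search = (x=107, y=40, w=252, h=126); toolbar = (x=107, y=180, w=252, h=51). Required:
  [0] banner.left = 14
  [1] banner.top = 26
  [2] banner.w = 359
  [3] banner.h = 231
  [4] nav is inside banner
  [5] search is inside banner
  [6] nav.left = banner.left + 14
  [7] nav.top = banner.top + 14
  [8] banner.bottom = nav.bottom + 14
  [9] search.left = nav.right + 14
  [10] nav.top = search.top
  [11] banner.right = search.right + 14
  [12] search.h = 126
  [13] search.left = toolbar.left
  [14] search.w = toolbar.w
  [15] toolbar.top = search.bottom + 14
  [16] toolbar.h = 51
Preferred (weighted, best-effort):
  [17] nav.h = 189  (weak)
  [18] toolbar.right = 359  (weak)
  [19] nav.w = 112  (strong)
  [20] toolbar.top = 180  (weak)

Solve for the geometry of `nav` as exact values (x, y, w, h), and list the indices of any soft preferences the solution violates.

1. nav.x = 28  [nav.left = banner.left + 14]
2. nav.y = 40  [nav.top = banner.top + 14]
3. nav.h = 203  [banner.bottom = nav.bottom + 14]
4. nav.w = 65  [search.left = nav.right + 14]

nav = (x=28, y=40, w=65, h=203)
violated soft preferences: 17, 19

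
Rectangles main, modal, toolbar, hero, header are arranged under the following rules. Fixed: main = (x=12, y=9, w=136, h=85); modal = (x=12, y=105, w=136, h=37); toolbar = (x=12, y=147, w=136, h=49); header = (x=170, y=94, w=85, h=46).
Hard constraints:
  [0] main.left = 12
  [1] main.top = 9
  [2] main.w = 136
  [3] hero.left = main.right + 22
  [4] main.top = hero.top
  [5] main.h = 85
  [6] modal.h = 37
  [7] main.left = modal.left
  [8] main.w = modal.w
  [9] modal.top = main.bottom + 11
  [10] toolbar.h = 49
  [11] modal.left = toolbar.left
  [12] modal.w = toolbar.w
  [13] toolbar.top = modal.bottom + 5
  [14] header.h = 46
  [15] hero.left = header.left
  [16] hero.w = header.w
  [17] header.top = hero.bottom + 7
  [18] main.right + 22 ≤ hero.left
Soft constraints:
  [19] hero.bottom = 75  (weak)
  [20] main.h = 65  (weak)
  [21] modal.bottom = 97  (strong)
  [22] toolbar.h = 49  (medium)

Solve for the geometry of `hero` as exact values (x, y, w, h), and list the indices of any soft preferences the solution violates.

1. hero.x = 170  [hero.left = main.right + 22]
2. hero.y = 9  [main.top = hero.top]
3. hero.w = 85  [hero.w = header.w]
4. hero.h = 78  [header.top = hero.bottom + 7]

hero = (x=170, y=9, w=85, h=78)
violated soft preferences: 19, 20, 21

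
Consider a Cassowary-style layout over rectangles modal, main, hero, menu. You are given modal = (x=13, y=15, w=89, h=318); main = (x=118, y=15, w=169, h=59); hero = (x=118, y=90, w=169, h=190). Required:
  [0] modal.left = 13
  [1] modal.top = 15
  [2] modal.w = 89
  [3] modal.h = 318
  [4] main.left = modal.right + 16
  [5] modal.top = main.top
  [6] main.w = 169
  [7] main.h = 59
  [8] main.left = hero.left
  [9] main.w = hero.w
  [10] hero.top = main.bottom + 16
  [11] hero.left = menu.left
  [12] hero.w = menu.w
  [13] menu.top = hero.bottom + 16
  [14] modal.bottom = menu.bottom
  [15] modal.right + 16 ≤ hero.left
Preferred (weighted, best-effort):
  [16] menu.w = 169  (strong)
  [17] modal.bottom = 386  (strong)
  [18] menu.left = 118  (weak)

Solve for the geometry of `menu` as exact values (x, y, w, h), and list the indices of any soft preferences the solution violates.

1. menu.x = 118  [hero.left = menu.left]
2. menu.w = 169  [hero.w = menu.w]
3. menu.y = 296  [menu.top = hero.bottom + 16]
4. menu.h = 37  [modal.bottom = menu.bottom]

menu = (x=118, y=296, w=169, h=37)
violated soft preferences: 17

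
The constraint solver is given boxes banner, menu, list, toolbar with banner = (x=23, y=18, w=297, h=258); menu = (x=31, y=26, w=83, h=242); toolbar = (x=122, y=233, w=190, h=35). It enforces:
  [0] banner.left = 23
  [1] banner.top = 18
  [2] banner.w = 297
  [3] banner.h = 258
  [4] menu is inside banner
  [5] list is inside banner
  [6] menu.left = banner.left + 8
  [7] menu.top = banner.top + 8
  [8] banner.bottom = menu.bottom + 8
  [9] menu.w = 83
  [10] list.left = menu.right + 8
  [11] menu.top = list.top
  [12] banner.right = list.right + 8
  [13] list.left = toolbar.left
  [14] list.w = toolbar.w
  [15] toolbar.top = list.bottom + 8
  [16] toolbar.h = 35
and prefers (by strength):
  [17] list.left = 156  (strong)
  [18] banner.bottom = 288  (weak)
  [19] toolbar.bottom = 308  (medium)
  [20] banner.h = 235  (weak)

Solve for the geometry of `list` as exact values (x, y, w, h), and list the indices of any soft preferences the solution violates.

list = (x=122, y=26, w=190, h=199)
violated soft preferences: 17, 18, 19, 20

1. list.x = 122  [list.left = menu.right + 8]
2. list.y = 26  [menu.top = list.top]
3. list.w = 190  [banner.right = list.right + 8]
4. list.h = 199  [toolbar.top = list.bottom + 8]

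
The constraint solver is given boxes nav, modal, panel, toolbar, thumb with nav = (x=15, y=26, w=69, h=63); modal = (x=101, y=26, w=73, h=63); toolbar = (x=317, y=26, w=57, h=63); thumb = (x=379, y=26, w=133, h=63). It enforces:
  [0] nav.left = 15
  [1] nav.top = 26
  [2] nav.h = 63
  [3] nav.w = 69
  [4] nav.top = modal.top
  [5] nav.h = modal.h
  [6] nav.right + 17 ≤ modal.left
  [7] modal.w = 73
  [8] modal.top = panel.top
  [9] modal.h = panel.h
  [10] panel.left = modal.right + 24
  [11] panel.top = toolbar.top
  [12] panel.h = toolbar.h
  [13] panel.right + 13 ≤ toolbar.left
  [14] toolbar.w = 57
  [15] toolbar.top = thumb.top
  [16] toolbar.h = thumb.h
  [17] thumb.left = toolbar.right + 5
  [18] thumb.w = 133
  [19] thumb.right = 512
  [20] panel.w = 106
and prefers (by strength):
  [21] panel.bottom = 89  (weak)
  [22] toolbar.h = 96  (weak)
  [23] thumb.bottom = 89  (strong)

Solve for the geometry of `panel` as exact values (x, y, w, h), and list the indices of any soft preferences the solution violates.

panel = (x=198, y=26, w=106, h=63)
violated soft preferences: 22

1. panel.y = 26  [modal.top = panel.top]
2. panel.h = 63  [modal.h = panel.h]
3. panel.x = 198  [panel.left = modal.right + 24]
4. panel.w = 106  [panel.w = 106]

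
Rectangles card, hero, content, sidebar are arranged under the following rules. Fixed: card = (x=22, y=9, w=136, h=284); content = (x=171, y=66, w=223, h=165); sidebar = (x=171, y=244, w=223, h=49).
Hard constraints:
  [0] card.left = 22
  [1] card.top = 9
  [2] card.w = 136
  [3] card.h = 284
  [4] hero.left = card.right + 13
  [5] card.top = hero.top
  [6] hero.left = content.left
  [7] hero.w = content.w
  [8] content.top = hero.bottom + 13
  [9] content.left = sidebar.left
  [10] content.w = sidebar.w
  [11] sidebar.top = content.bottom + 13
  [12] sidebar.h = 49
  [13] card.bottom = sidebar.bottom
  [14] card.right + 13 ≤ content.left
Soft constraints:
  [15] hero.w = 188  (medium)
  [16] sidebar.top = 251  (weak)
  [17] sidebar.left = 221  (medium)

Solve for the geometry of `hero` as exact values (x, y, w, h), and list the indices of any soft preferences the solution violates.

hero = (x=171, y=9, w=223, h=44)
violated soft preferences: 15, 16, 17

1. hero.x = 171  [hero.left = card.right + 13]
2. hero.y = 9  [card.top = hero.top]
3. hero.w = 223  [hero.w = content.w]
4. hero.h = 44  [content.top = hero.bottom + 13]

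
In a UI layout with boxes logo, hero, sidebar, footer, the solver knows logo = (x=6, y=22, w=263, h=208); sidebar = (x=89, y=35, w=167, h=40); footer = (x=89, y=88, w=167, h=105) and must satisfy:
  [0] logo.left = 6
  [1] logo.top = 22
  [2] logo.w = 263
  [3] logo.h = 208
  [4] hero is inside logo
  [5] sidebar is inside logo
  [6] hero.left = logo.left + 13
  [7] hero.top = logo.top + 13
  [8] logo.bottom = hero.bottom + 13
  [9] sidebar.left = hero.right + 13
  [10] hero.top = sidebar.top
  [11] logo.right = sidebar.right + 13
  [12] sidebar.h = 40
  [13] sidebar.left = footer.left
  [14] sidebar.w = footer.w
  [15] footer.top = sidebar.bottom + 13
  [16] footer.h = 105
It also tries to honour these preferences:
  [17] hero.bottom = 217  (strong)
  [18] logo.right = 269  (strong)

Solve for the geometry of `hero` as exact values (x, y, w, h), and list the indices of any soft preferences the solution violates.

1. hero.x = 19  [hero.left = logo.left + 13]
2. hero.y = 35  [hero.top = logo.top + 13]
3. hero.h = 182  [logo.bottom = hero.bottom + 13]
4. hero.w = 57  [sidebar.left = hero.right + 13]

hero = (x=19, y=35, w=57, h=182)
violated soft preferences: none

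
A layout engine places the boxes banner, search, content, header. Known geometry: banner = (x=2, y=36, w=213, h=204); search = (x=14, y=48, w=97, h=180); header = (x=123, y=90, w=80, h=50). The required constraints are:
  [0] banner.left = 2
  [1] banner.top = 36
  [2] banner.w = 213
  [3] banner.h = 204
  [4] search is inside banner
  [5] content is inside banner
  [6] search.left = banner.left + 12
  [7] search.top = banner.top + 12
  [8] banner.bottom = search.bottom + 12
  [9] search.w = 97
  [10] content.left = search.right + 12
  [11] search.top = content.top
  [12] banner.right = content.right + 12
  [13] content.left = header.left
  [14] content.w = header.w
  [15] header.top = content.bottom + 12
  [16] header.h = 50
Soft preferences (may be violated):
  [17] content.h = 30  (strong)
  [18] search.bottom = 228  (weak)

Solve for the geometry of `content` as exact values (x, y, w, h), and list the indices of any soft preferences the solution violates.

1. content.x = 123  [content.left = search.right + 12]
2. content.y = 48  [search.top = content.top]
3. content.w = 80  [banner.right = content.right + 12]
4. content.h = 30  [header.top = content.bottom + 12]

content = (x=123, y=48, w=80, h=30)
violated soft preferences: none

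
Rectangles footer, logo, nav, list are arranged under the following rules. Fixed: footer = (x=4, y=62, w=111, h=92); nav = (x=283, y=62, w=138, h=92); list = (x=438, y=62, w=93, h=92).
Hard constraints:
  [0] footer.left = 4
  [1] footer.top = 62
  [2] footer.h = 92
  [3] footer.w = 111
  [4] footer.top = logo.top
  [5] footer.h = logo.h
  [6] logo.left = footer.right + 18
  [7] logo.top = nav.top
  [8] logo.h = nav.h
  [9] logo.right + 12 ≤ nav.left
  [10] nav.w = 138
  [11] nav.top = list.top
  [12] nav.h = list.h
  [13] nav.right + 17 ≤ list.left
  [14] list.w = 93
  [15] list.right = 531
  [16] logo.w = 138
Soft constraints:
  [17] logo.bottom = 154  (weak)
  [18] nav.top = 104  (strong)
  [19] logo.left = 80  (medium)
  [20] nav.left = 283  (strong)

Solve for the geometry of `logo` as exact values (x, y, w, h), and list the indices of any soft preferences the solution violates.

1. logo.y = 62  [footer.top = logo.top]
2. logo.h = 92  [footer.h = logo.h]
3. logo.x = 133  [logo.left = footer.right + 18]
4. logo.w = 138  [logo.w = 138]

logo = (x=133, y=62, w=138, h=92)
violated soft preferences: 18, 19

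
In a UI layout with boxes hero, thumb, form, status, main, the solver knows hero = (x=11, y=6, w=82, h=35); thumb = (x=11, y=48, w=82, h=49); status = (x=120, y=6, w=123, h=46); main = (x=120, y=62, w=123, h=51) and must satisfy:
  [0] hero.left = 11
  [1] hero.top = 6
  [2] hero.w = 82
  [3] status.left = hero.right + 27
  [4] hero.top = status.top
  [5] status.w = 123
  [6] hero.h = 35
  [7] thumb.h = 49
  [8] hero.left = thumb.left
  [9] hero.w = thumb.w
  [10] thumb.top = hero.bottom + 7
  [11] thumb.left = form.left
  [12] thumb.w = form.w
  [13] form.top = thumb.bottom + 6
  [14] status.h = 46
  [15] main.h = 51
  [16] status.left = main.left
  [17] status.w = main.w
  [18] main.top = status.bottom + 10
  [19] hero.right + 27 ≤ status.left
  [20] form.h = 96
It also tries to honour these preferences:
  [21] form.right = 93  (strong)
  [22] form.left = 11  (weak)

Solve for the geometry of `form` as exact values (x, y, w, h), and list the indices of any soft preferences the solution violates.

form = (x=11, y=103, w=82, h=96)
violated soft preferences: none

1. form.x = 11  [thumb.left = form.left]
2. form.w = 82  [thumb.w = form.w]
3. form.y = 103  [form.top = thumb.bottom + 6]
4. form.h = 96  [form.h = 96]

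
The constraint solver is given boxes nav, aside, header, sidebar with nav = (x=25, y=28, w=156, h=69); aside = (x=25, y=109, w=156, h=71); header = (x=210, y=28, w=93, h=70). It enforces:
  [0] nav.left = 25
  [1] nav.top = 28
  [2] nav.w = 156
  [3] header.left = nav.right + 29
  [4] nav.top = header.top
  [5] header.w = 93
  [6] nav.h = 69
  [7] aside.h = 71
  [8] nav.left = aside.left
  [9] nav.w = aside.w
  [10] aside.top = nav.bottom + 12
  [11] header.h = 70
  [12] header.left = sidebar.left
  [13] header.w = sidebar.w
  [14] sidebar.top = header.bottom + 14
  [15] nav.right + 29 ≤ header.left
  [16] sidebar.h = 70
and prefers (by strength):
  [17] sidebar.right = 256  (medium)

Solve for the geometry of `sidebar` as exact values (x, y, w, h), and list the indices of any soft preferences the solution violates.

sidebar = (x=210, y=112, w=93, h=70)
violated soft preferences: 17

1. sidebar.x = 210  [header.left = sidebar.left]
2. sidebar.w = 93  [header.w = sidebar.w]
3. sidebar.y = 112  [sidebar.top = header.bottom + 14]
4. sidebar.h = 70  [sidebar.h = 70]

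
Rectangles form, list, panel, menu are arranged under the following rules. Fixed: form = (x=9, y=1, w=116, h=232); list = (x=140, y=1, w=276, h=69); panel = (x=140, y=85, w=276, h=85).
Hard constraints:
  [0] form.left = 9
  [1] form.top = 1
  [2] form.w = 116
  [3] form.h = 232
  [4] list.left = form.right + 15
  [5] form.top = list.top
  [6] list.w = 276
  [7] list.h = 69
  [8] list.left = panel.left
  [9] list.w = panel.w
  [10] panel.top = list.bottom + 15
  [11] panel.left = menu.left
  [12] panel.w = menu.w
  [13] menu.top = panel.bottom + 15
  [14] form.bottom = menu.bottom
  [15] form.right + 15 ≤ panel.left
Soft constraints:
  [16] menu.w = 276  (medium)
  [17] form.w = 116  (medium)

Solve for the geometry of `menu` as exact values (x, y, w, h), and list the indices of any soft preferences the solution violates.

menu = (x=140, y=185, w=276, h=48)
violated soft preferences: none

1. menu.x = 140  [panel.left = menu.left]
2. menu.w = 276  [panel.w = menu.w]
3. menu.y = 185  [menu.top = panel.bottom + 15]
4. menu.h = 48  [form.bottom = menu.bottom]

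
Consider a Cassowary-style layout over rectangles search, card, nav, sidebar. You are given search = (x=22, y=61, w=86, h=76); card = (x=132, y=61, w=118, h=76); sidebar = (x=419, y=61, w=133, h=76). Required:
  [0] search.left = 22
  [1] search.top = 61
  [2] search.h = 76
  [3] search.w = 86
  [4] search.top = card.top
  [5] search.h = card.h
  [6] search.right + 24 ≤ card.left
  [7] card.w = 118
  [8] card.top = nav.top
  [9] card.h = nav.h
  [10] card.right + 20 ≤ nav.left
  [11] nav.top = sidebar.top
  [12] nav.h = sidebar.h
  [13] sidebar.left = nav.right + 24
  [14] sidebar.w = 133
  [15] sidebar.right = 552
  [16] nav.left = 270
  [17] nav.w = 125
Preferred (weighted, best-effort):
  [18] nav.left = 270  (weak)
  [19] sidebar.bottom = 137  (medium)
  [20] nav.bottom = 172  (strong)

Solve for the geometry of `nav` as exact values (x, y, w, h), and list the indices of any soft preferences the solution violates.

1. nav.y = 61  [card.top = nav.top]
2. nav.h = 76  [card.h = nav.h]
3. nav.x = 270  [nav.left = 270]
4. nav.w = 125  [nav.w = 125]

nav = (x=270, y=61, w=125, h=76)
violated soft preferences: 20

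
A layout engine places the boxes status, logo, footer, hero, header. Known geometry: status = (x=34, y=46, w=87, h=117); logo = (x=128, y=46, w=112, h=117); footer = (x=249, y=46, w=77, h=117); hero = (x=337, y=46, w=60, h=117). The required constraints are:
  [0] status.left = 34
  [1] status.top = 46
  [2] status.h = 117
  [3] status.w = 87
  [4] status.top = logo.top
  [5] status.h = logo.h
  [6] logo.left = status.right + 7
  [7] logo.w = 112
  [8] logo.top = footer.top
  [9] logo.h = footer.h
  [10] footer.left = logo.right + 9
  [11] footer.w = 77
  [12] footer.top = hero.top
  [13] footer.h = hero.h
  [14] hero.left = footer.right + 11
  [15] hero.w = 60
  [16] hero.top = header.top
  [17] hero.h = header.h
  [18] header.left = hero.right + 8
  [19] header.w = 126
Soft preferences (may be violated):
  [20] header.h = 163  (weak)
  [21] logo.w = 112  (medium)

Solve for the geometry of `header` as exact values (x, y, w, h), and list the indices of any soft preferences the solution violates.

1. header.y = 46  [hero.top = header.top]
2. header.h = 117  [hero.h = header.h]
3. header.x = 405  [header.left = hero.right + 8]
4. header.w = 126  [header.w = 126]

header = (x=405, y=46, w=126, h=117)
violated soft preferences: 20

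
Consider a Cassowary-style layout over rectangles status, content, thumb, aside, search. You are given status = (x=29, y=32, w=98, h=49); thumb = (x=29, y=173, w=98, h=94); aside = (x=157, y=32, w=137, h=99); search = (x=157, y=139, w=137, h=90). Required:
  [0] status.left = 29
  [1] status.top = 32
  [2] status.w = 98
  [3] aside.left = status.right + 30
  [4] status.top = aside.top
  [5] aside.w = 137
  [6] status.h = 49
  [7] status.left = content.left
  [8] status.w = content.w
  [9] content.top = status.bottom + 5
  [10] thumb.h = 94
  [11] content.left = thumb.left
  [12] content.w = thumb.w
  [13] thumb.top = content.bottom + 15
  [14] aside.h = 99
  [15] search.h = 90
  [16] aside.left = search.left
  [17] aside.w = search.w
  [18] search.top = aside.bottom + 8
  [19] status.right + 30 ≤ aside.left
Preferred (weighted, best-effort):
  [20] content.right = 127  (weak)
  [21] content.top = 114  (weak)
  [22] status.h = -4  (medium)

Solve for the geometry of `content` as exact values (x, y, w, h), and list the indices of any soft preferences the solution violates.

content = (x=29, y=86, w=98, h=72)
violated soft preferences: 21, 22

1. content.x = 29  [status.left = content.left]
2. content.w = 98  [status.w = content.w]
3. content.y = 86  [content.top = status.bottom + 5]
4. content.h = 72  [thumb.top = content.bottom + 15]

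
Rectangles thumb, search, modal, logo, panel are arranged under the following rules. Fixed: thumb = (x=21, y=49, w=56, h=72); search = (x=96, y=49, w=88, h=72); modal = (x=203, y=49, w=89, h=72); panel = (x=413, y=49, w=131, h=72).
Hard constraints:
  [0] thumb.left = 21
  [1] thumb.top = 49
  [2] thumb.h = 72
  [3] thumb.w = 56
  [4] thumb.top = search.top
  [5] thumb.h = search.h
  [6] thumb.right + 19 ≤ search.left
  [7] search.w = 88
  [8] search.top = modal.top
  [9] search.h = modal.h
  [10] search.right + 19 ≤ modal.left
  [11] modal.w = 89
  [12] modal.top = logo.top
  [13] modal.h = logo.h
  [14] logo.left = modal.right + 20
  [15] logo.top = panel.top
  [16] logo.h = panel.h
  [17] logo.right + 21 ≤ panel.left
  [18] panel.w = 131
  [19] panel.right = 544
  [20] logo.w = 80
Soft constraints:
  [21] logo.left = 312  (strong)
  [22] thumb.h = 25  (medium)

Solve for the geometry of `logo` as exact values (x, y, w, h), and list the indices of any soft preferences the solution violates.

logo = (x=312, y=49, w=80, h=72)
violated soft preferences: 22

1. logo.y = 49  [modal.top = logo.top]
2. logo.h = 72  [modal.h = logo.h]
3. logo.x = 312  [logo.left = modal.right + 20]
4. logo.w = 80  [logo.w = 80]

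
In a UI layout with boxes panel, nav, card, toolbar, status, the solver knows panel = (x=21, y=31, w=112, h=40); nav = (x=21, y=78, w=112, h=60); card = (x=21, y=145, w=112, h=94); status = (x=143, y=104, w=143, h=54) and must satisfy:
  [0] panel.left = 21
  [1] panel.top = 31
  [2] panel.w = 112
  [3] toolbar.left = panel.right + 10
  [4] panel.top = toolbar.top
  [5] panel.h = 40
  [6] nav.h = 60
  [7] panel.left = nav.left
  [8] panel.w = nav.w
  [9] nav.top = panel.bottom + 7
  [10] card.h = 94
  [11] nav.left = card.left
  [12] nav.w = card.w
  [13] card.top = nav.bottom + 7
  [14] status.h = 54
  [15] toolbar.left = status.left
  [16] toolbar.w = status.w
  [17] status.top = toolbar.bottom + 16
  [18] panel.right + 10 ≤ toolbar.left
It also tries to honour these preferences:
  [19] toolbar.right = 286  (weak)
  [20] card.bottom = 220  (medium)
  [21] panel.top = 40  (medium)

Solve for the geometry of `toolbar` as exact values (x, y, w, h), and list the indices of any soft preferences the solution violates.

toolbar = (x=143, y=31, w=143, h=57)
violated soft preferences: 20, 21

1. toolbar.x = 143  [toolbar.left = panel.right + 10]
2. toolbar.y = 31  [panel.top = toolbar.top]
3. toolbar.w = 143  [toolbar.w = status.w]
4. toolbar.h = 57  [status.top = toolbar.bottom + 16]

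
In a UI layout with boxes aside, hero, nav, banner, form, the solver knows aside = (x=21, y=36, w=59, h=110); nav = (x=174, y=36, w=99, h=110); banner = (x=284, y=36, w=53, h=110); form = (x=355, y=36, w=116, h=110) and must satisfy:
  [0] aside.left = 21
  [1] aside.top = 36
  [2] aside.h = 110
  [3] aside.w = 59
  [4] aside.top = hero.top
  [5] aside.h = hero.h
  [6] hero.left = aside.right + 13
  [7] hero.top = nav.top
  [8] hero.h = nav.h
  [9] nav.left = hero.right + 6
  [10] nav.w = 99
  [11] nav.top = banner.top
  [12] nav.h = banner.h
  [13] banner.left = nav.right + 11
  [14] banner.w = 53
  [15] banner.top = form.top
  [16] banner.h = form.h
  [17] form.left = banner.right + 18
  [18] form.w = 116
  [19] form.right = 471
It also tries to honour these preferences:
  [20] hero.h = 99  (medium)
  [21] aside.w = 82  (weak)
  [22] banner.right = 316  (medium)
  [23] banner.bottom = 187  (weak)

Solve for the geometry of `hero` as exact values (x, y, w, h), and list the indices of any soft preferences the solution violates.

hero = (x=93, y=36, w=75, h=110)
violated soft preferences: 20, 21, 22, 23

1. hero.y = 36  [aside.top = hero.top]
2. hero.h = 110  [aside.h = hero.h]
3. hero.x = 93  [hero.left = aside.right + 13]
4. hero.w = 75  [nav.left = hero.right + 6]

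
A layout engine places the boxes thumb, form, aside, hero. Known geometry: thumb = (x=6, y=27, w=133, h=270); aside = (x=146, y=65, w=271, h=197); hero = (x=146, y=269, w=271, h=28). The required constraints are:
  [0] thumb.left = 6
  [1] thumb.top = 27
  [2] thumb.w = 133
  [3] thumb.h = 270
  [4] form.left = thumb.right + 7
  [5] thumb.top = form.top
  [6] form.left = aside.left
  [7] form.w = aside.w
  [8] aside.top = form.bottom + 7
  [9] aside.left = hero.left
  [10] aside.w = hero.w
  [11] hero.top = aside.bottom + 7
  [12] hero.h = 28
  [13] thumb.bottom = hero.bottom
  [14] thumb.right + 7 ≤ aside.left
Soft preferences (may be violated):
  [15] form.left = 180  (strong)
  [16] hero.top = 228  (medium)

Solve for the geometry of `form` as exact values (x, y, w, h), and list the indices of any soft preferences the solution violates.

1. form.x = 146  [form.left = thumb.right + 7]
2. form.y = 27  [thumb.top = form.top]
3. form.w = 271  [form.w = aside.w]
4. form.h = 31  [aside.top = form.bottom + 7]

form = (x=146, y=27, w=271, h=31)
violated soft preferences: 15, 16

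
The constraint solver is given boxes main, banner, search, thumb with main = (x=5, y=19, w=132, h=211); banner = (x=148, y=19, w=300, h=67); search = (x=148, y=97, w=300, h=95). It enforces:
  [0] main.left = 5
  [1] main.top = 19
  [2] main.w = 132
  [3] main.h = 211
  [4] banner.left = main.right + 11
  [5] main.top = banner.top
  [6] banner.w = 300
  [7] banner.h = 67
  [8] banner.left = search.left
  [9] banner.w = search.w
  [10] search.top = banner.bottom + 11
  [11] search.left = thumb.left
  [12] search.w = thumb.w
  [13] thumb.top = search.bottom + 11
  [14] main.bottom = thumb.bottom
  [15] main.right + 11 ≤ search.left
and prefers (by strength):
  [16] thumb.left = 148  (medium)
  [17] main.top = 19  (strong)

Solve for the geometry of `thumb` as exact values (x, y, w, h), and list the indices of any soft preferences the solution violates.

1. thumb.x = 148  [search.left = thumb.left]
2. thumb.w = 300  [search.w = thumb.w]
3. thumb.y = 203  [thumb.top = search.bottom + 11]
4. thumb.h = 27  [main.bottom = thumb.bottom]

thumb = (x=148, y=203, w=300, h=27)
violated soft preferences: none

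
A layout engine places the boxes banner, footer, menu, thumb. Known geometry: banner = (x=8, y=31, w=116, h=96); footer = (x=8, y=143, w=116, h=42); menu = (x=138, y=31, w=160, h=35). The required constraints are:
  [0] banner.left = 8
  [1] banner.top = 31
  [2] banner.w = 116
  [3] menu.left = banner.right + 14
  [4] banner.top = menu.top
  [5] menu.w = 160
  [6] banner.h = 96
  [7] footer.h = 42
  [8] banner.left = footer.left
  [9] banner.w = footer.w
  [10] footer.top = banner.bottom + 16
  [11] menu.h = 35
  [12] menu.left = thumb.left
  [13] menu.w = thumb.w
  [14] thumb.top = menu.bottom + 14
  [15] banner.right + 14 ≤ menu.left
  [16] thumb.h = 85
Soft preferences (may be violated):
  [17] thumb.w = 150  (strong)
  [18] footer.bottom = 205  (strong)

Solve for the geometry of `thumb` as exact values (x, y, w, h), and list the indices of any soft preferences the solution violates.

thumb = (x=138, y=80, w=160, h=85)
violated soft preferences: 17, 18

1. thumb.x = 138  [menu.left = thumb.left]
2. thumb.w = 160  [menu.w = thumb.w]
3. thumb.y = 80  [thumb.top = menu.bottom + 14]
4. thumb.h = 85  [thumb.h = 85]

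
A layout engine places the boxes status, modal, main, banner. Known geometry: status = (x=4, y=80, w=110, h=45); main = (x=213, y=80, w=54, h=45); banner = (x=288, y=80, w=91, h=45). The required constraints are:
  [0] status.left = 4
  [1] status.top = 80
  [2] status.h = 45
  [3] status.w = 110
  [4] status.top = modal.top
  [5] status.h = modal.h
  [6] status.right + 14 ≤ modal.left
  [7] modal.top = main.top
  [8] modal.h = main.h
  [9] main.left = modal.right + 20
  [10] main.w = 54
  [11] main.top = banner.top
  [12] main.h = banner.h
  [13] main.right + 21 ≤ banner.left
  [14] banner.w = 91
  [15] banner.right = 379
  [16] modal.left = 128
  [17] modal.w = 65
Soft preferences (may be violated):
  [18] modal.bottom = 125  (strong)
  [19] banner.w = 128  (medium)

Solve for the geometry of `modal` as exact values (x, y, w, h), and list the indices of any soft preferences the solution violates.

modal = (x=128, y=80, w=65, h=45)
violated soft preferences: 19

1. modal.y = 80  [status.top = modal.top]
2. modal.h = 45  [status.h = modal.h]
3. modal.x = 128  [modal.left = 128]
4. modal.w = 65  [modal.w = 65]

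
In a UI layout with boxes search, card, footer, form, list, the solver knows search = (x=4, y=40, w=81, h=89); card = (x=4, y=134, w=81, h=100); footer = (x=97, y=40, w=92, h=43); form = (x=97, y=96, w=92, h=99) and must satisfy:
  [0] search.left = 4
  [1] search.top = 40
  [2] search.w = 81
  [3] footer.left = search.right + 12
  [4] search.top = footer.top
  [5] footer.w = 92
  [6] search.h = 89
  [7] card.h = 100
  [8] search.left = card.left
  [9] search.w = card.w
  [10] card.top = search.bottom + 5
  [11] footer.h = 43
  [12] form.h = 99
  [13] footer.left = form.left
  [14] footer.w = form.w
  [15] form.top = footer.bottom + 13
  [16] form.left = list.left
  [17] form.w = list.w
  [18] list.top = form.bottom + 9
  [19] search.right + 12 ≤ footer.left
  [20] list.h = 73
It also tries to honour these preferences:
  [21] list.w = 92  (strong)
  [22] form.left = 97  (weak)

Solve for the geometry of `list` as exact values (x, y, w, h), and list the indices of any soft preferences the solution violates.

list = (x=97, y=204, w=92, h=73)
violated soft preferences: none

1. list.x = 97  [form.left = list.left]
2. list.w = 92  [form.w = list.w]
3. list.y = 204  [list.top = form.bottom + 9]
4. list.h = 73  [list.h = 73]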